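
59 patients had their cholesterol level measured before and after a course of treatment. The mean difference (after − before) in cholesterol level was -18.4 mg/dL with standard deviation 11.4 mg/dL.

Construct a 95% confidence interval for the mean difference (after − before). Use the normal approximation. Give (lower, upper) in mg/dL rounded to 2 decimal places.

This is a matched-pairs design, so SE = s_d/√n = 11.4/√59 = 1.4842.
Margin = 1.960 × 1.4842 = 2.9090; the interval is -18.4 ± 2.9090 = (-21.31, -15.49).

(-21.31, -15.49)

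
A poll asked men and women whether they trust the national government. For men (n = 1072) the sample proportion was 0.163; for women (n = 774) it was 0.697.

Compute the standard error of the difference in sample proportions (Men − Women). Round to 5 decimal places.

Each SE is √(p̂(1−p̂)/n): √(0.1630·0.8370/1072) = 0.01128 and √(0.6970·0.3030/774) = 0.01652.
SE(p̂₁ − p̂₂) = √(SE₁² + SE₂²) = √(0.0001272384 + 0.0002729104) = 0.02000, since the two samples are independent.

0.02000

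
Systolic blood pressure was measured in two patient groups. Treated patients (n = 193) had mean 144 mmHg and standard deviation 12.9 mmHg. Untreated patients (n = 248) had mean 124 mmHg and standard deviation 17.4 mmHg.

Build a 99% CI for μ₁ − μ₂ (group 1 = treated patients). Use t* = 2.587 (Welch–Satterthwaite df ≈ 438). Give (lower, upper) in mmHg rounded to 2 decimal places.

(16.27, 23.73)

SE₁ = s₁/√n₁ = 12.9/√193 = 0.9286; SE₂ = 17.4/√248 = 1.1049.
Independent samples, unequal variances: SE_diff = √(SE₁² + SE₂²) = √(0.86229796 + 1.22080401) = 1.4433.
t* = 2.587, so margin of error = 2.587 × 1.4433 = 3.7338.
Difference in means = 144 − 124 = 20.0000.
20.0000 ± 3.7338 → (16.27, 23.73).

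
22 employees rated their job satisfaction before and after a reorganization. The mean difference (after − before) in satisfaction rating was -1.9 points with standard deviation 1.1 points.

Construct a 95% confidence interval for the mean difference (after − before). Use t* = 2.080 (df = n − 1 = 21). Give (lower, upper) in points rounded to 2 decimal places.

(-2.39, -1.41)

This is a matched-pairs design, so SE = s_d/√n = 1.1/√22 = 0.2345.
Margin = 2.080 × 0.2345 = 0.4878; the interval is -1.9 ± 0.4878 = (-2.39, -1.41).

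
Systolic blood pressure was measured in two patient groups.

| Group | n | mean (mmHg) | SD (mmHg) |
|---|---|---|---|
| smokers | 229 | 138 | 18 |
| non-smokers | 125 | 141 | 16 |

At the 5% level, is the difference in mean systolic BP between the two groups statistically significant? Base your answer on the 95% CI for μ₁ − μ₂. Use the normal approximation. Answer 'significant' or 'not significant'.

not significant

SE₁ = s₁/√n₁ = 18/√229 = 1.1895; SE₂ = 16/√125 = 1.4311.
Independent samples, unequal variances: SE_diff = √(SE₁² + SE₂²) = √(1.41491025 + 2.04804721) = 1.8609.
z* = 1.960, so margin of error = 1.960 × 1.8609 = 3.6474.
Difference in means = 138 − 141 = -3.0000.
-3.0000 ± 3.6474 → (-6.6474, 0.6474).
The interval (-6.6474, 0.6474) contains 0, so the difference is not significant.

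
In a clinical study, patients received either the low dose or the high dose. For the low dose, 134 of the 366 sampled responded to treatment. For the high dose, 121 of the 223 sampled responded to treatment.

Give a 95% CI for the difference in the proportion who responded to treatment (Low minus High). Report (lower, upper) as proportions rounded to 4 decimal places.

p̂₁ = 134/366 = 0.3661 and p̂₂ = 121/223 = 0.5426.
SE₁ = √(p̂₁(1−p̂₁)/n₁) = √(0.3661·0.6339/366) = 0.02518; SE₂ = √(0.5426·0.4574/223) = 0.03336.
Independent samples: SE of the difference = √(SE₁² + SE₂²) = √(0.0006340324 + 0.0011128896) = 0.04180.
z* for 95% confidence is 1.960, so the margin of error is 1.960 × 0.04180 = 0.08193.
Point estimate p̂₁ − p̂₂ = 0.3661 − 0.5426 = -0.1765.
-0.1765 ± 0.08193 → (-0.2584, -0.0946).

(-0.2584, -0.0946)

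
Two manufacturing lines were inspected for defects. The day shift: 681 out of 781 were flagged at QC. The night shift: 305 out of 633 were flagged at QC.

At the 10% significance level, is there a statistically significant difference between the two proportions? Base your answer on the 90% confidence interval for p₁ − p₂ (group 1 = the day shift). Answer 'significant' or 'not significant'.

significant

First, p̂₁ = 681/781 = 0.8720; p̂₂ = 305/633 = 0.4818.
The two standard errors are √(0.8720×0.1280/781) = 0.01195 and √(0.4818×0.5182/633) = 0.01986.
Because the samples are independent, SE_diff = √(0.01195² + 0.01986²) = 0.02318.
Using z* = 1.645 for 90%, ME = 1.645 × 0.02318 = 0.03813.
p̂₁ − p̂₂ = 0.3902; interval 0.3902 ± 0.03813 gives (0.35207, 0.42833).
The interval (0.35207, 0.42833) does not contain 0, so the difference is significant.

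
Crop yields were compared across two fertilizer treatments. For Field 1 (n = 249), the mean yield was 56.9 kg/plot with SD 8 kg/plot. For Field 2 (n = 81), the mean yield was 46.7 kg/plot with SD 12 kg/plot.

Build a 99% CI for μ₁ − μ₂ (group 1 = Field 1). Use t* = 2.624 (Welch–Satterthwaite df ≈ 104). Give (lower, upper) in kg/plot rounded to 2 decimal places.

(6.46, 13.94)

SE₁ = s₁/√n₁ = 8/√249 = 0.5070; SE₂ = 12/√81 = 1.3333.
Independent samples, unequal variances: SE_diff = √(SE₁² + SE₂²) = √(0.257049 + 1.77768889) = 1.4264.
t* = 2.624, so margin of error = 2.624 × 1.4264 = 3.7429.
Difference in means = 56.9 − 46.7 = 10.2000.
10.2000 ± 3.7429 → (6.46, 13.94).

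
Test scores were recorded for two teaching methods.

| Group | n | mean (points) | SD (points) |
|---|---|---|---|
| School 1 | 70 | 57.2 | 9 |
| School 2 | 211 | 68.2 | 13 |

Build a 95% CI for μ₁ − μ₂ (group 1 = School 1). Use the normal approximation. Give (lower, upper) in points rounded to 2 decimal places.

(-13.74, -8.26)

Per-group SEs: s₁/√n₁ = 9/√70 = 1.0757, s₂/√n₂ = 13/√211 = 0.8950.
Unpooled SE of the difference: √(1.15713049 + 0.801025) = 1.3993.
Margin of error = z* · SE = 1.960 × 1.3993 = 2.7426.
x̄₁ − x̄₂ = 57.2 − 68.2 = -11.0000.
CI: -11.0000 ± 2.7426 = (-13.74, -8.26).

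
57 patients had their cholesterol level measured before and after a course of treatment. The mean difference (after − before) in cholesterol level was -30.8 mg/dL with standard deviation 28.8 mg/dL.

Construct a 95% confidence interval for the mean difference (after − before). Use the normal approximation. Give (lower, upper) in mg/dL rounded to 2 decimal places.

This is a matched-pairs design, so SE = s_d/√n = 28.8/√57 = 3.8147.
Margin = 1.960 × 3.8147 = 7.4768; the interval is -30.8 ± 7.4768 = (-38.28, -23.32).

(-38.28, -23.32)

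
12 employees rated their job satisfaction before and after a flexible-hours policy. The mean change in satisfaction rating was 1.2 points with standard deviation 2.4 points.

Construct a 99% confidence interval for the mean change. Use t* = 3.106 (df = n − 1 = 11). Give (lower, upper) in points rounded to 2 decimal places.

This is a matched-pairs design, so SE = s_d/√n = 2.4/√12 = 0.6928.
Margin = 3.106 × 0.6928 = 2.1518; the interval is 1.2 ± 2.1518 = (-0.95, 3.35).

(-0.95, 3.35)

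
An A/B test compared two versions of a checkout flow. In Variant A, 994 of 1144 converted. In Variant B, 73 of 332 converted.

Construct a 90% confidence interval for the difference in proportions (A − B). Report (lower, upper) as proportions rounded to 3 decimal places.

(0.608, 0.690)

p̂₁ = 994/1144 = 0.8689 and p̂₂ = 73/332 = 0.2199.
SE₁ = √(p̂₁(1−p̂₁)/n₁) = √(0.8689·0.1311/1144) = 0.00998; SE₂ = √(0.2199·0.7801/332) = 0.02273.
Independent samples: SE of the difference = √(SE₁² + SE₂²) = √(0.0000996004 + 0.0005166529) = 0.02482.
z* for 90% confidence is 1.645, so the margin of error is 1.645 × 0.02482 = 0.04083.
Point estimate p̂₁ − p̂₂ = 0.8689 − 0.2199 = 0.6490.
0.6490 ± 0.04083 → (0.608, 0.690).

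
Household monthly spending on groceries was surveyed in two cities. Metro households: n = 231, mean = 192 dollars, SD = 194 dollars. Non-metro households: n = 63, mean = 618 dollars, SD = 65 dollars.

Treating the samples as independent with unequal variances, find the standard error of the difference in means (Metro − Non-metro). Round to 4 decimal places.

15.1654

Per-group SEs: s₁/√n₁ = 194/√231 = 12.7643, s₂/√n₂ = 65/√63 = 8.1892.
Unpooled SE of the difference: √(162.92735449 + 67.06299664) = 15.1654.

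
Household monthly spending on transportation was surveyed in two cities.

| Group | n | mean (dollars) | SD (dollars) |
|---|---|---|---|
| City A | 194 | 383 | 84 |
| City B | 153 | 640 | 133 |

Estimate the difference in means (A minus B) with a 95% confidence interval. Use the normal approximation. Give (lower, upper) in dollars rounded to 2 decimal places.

SE₁ = s₁/√n₁ = 84/√194 = 6.0308; SE₂ = 133/√153 = 10.7524.
Independent samples, unequal variances: SE_diff = √(SE₁² + SE₂²) = √(36.37054864 + 115.61410576) = 12.3282.
z* = 1.960, so margin of error = 1.960 × 12.3282 = 24.1633.
Difference in means = 383 − 640 = -257.0000.
-257.0000 ± 24.1633 → (-281.16, -232.84).

(-281.16, -232.84)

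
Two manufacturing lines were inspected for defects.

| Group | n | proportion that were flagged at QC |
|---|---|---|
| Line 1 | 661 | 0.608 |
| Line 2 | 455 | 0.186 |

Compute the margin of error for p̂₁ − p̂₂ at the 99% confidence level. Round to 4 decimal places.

The two standard errors are √(0.6080×0.3920/661) = 0.01899 and √(0.1860×0.8140/455) = 0.01824.
Because the samples are independent, SE_diff = √(0.01899² + 0.01824²) = 0.02633.
Using z* = 2.576 for 99%, ME = 2.576 × 0.02633 = 0.06783.

0.0678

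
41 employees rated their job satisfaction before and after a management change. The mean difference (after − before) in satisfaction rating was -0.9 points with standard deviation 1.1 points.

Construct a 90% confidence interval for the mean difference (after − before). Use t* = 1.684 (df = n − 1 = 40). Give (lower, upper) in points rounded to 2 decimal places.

This is a matched-pairs design, so SE = s_d/√n = 1.1/√41 = 0.1718.
Margin = 1.684 × 0.1718 = 0.2893; the interval is -0.9 ± 0.2893 = (-1.19, -0.61).

(-1.19, -0.61)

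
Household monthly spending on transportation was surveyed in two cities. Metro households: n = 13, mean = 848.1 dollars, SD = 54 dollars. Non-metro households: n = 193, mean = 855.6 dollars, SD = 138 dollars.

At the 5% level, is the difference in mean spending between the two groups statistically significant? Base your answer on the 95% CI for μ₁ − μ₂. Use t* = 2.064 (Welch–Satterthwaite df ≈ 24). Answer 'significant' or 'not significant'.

not significant

Standard errors of each mean: 54/√13 = 14.9769 and 138/√193 = 9.9335.
SE(x̄₁ − x̄₂) = √(14.9769² + 9.9335²) = 17.9717 for independent samples with unequal variances.
With t* = 2.064, the margin is 2.064 × 17.9717 = 37.0936.
x̄₁ − x̄₂ = 848.1 − 855.6 = -7.5000; the interval is -7.5000 ± 37.0936 = (-44.5936, 29.5936).
The interval (-44.5936, 29.5936) contains 0, so the difference is not significant.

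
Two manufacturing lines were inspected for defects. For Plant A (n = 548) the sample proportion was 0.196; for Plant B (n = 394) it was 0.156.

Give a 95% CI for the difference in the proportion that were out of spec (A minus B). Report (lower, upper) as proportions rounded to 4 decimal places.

(-0.0089, 0.0889)

SE₁ = √(p̂₁(1−p̂₁)/n₁) = √(0.1960·0.8040/548) = 0.01696; SE₂ = √(0.1560·0.8440/394) = 0.01828.
Independent samples: SE of the difference = √(SE₁² + SE₂²) = √(0.0002876416 + 0.0003341584) = 0.02494.
z* for 95% confidence is 1.960, so the margin of error is 1.960 × 0.02494 = 0.04888.
Point estimate p̂₁ − p̂₂ = 0.1960 − 0.1560 = 0.0400.
0.0400 ± 0.04888 → (-0.0089, 0.0889).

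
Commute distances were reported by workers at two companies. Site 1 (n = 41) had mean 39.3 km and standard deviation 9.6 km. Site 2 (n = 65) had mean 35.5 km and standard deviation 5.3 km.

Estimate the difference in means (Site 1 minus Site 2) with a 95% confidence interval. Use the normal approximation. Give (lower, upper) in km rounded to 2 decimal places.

(0.59, 7.01)

Per-group SEs: s₁/√n₁ = 9.6/√41 = 1.4993, s₂/√n₂ = 5.3/√65 = 0.6574.
Unpooled SE of the difference: √(2.24790049 + 0.43217476) = 1.6371.
Margin of error = z* · SE = 1.960 × 1.6371 = 3.2087.
x̄₁ − x̄₂ = 39.3 − 35.5 = 3.8000.
CI: 3.8000 ± 3.2087 = (0.59, 7.01).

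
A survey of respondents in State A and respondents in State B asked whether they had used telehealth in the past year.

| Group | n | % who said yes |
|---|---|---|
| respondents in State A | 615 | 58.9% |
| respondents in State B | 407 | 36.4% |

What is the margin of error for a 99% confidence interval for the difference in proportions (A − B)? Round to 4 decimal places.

SE₁ = √(p̂₁(1−p̂₁)/n₁) = √(0.5890·0.4110/615) = 0.01984; SE₂ = √(0.3640·0.6360/407) = 0.02385.
Independent samples: SE of the difference = √(SE₁² + SE₂²) = √(0.0003936256 + 0.0005688225) = 0.03102.
z* for 99% confidence is 2.576, so the margin of error is 2.576 × 0.03102 = 0.07991.

0.0799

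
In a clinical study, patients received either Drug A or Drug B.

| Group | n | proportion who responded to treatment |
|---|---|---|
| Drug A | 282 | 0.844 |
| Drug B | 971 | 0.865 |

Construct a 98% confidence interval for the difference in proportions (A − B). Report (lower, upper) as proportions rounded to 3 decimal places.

(-0.077, 0.035)

The two standard errors are √(0.8440×0.1560/282) = 0.02161 and √(0.8650×0.1350/971) = 0.01097.
Because the samples are independent, SE_diff = √(0.02161² + 0.01097²) = 0.02423.
Using z* = 2.326 for 98%, ME = 2.326 × 0.02423 = 0.05636.
p̂₁ − p̂₂ = -0.0210; interval -0.0210 ± 0.05636 gives (-0.077, 0.035).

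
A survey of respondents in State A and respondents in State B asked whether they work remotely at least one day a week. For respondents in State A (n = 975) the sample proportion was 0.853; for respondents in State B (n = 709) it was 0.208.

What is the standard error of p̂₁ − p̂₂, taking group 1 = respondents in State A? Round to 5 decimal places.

The two standard errors are √(0.8530×0.1470/975) = 0.01134 and √(0.2080×0.7920/709) = 0.01524.
Because the samples are independent, SE_diff = √(0.01134² + 0.01524²) = 0.01900.

0.01900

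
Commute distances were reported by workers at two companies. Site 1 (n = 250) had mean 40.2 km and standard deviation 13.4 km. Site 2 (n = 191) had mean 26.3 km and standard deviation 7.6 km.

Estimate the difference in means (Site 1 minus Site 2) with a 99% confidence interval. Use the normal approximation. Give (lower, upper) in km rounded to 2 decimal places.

Per-group SEs: s₁/√n₁ = 13.4/√250 = 0.8475, s₂/√n₂ = 7.6/√191 = 0.5499.
Unpooled SE of the difference: √(0.71825625 + 0.30239001) = 1.0103.
Margin of error = z* · SE = 2.576 × 1.0103 = 2.6025.
x̄₁ − x̄₂ = 40.2 − 26.3 = 13.9000.
CI: 13.9000 ± 2.6025 = (11.30, 16.50).

(11.30, 16.50)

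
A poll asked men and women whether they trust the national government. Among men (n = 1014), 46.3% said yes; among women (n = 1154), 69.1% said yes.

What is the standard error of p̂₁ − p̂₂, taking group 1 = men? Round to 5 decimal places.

The two standard errors are √(0.4630×0.5370/1014) = 0.01566 and √(0.6910×0.3090/1154) = 0.01360.
Because the samples are independent, SE_diff = √(0.01566² + 0.01360²) = 0.02074.

0.02074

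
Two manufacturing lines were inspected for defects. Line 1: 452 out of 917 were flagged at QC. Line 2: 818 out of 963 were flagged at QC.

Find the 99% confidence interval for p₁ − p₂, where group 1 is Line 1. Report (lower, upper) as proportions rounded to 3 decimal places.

p̂₁ = 452/917 = 0.4929 and p̂₂ = 818/963 = 0.8494.
SE₁ = √(p̂₁(1−p̂₁)/n₁) = √(0.4929·0.5071/917) = 0.01651; SE₂ = √(0.8494·0.1506/963) = 0.01153.
Independent samples: SE of the difference = √(SE₁² + SE₂²) = √(0.0002725801 + 0.0001329409) = 0.02014.
z* for 99% confidence is 2.576, so the margin of error is 2.576 × 0.02014 = 0.05188.
Point estimate p̂₁ − p̂₂ = 0.4929 − 0.8494 = -0.3565.
-0.3565 ± 0.05188 → (-0.408, -0.305).

(-0.408, -0.305)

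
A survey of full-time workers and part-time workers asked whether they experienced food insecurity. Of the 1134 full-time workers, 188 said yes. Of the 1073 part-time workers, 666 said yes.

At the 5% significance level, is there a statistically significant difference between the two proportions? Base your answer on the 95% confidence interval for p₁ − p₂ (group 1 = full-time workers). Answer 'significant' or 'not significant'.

significant

p̂₁ = 188/1134 = 0.1658 and p̂₂ = 666/1073 = 0.6207.
SE₁ = √(p̂₁(1−p̂₁)/n₁) = √(0.1658·0.8342/1134) = 0.01104; SE₂ = √(0.6207·0.3793/1073) = 0.01481.
Independent samples: SE of the difference = √(SE₁² + SE₂²) = √(0.0001218816 + 0.0002193361) = 0.01847.
z* for 95% confidence is 1.960, so the margin of error is 1.960 × 0.01847 = 0.03620.
Point estimate p̂₁ − p̂₂ = 0.1658 − 0.6207 = -0.4549.
-0.4549 ± 0.03620 → (-0.49110, -0.41870).
The interval (-0.49110, -0.41870) does not contain 0, so the difference is significant.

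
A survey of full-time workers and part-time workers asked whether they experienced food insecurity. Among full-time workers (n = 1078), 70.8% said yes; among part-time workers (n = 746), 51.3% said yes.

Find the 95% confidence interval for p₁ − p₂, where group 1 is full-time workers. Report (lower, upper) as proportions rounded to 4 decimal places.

(0.1500, 0.2400)

Each SE is √(p̂(1−p̂)/n): √(0.7080·0.2920/1078) = 0.01385 and √(0.5130·0.4870/746) = 0.01830.
SE(p̂₁ − p̂₂) = √(SE₁² + SE₂²) = √(0.0001918225 + 0.00033489) = 0.02295, since the two samples are independent.
At 95% confidence z* = 1.960; margin = 1.960 × 0.02295 = 0.04498.
The difference is 0.7080 − 0.5130 = 0.1950, so the interval is 0.1950 ± 0.04498 = (0.1500, 0.2400).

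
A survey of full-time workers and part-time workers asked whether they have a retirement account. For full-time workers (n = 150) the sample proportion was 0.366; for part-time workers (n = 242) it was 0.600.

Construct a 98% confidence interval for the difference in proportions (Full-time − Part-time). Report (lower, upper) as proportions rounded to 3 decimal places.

(-0.351, -0.117)

Each SE is √(p̂(1−p̂)/n): √(0.3660·0.6340/150) = 0.03933 and √(0.6000·0.4000/242) = 0.03149.
SE(p̂₁ − p̂₂) = √(SE₁² + SE₂²) = √(0.0015468489 + 0.0009916201) = 0.05038, since the two samples are independent.
At 98% confidence z* = 2.326; margin = 2.326 × 0.05038 = 0.11718.
The difference is 0.3660 − 0.6000 = -0.2340, so the interval is -0.2340 ± 0.11718 = (-0.351, -0.117).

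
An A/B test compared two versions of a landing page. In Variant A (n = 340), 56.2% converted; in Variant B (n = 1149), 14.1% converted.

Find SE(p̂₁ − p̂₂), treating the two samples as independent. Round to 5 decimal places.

SE₁ = √(p̂₁(1−p̂₁)/n₁) = √(0.5620·0.4380/340) = 0.02691; SE₂ = √(0.1410·0.8590/1149) = 0.01027.
Independent samples: SE of the difference = √(SE₁² + SE₂²) = √(0.0007241481 + 0.0001054729) = 0.02880.

0.02880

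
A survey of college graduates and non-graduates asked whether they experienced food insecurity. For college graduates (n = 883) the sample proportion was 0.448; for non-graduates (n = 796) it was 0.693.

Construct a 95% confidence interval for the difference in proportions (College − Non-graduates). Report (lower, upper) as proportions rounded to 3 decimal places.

(-0.291, -0.199)

The two standard errors are √(0.4480×0.5520/883) = 0.01674 and √(0.6930×0.3070/796) = 0.01635.
Because the samples are independent, SE_diff = √(0.01674² + 0.01635²) = 0.02340.
Using z* = 1.960 for 95%, ME = 1.960 × 0.02340 = 0.04586.
p̂₁ − p̂₂ = -0.2450; interval -0.2450 ± 0.04586 gives (-0.291, -0.199).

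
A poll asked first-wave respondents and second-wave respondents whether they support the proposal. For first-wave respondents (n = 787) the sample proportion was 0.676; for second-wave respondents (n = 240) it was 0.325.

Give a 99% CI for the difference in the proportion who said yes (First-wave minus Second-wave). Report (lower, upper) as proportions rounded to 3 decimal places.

(0.262, 0.440)

SE₁ = √(p̂₁(1−p̂₁)/n₁) = √(0.6760·0.3240/787) = 0.01668; SE₂ = √(0.3250·0.6750/240) = 0.03023.
Independent samples: SE of the difference = √(SE₁² + SE₂²) = √(0.0002782224 + 0.0009138529) = 0.03453.
z* for 99% confidence is 2.576, so the margin of error is 2.576 × 0.03453 = 0.08895.
Point estimate p̂₁ − p̂₂ = 0.6760 − 0.3250 = 0.3510.
0.3510 ± 0.08895 → (0.262, 0.440).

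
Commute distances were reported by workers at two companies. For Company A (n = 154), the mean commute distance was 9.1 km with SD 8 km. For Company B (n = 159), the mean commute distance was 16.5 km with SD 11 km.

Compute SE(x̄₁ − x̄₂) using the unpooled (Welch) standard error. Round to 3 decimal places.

Standard errors of each mean: 8/√154 = 0.6447 and 11/√159 = 0.8724.
SE(x̄₁ − x̄₂) = √(0.6447² + 0.8724²) = 1.0848 for independent samples with unequal variances.

1.085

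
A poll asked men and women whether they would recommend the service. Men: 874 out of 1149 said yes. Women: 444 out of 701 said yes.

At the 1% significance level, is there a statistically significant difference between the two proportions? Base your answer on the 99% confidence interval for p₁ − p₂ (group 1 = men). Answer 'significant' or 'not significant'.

First, p̂₁ = 874/1149 = 0.7607; p̂₂ = 444/701 = 0.6334.
The two standard errors are √(0.7607×0.2393/1149) = 0.01259 and √(0.6334×0.3666/701) = 0.01820.
Because the samples are independent, SE_diff = √(0.01259² + 0.01820²) = 0.02213.
Using z* = 2.576 for 99%, ME = 2.576 × 0.02213 = 0.05701.
p̂₁ − p̂₂ = 0.1273; interval 0.1273 ± 0.05701 gives (0.07029, 0.18431).
The interval (0.07029, 0.18431) does not contain 0, so the difference is significant.

significant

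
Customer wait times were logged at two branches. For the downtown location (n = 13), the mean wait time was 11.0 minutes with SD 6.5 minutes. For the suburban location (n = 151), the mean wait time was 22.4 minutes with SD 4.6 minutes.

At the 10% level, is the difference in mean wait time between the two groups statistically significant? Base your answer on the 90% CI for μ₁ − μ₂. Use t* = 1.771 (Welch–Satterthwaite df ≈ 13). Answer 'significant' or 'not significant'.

significant

Standard errors of each mean: 6.5/√13 = 1.8028 and 4.6/√151 = 0.3743.
SE(x̄₁ − x̄₂) = √(1.8028² + 0.3743²) = 1.8412 for independent samples with unequal variances.
With t* = 1.771, the margin is 1.771 × 1.8412 = 3.2608.
x̄₁ − x̄₂ = 11.0 − 22.4 = -11.4000; the interval is -11.4000 ± 3.2608 = (-14.6608, -8.1392).
The interval (-14.6608, -8.1392) does not contain 0, so the difference is significant.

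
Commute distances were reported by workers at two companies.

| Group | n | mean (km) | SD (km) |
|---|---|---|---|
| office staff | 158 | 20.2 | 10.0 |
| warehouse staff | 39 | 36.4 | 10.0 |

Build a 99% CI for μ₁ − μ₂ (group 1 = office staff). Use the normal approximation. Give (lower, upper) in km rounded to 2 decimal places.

SE₁ = s₁/√n₁ = 10.0/√158 = 0.7956; SE₂ = 10.0/√39 = 1.6013.
Independent samples, unequal variances: SE_diff = √(SE₁² + SE₂²) = √(0.63297936 + 2.56416169) = 1.7881.
z* = 2.576, so margin of error = 2.576 × 1.7881 = 4.6061.
Difference in means = 20.2 − 36.4 = -16.2000.
-16.2000 ± 4.6061 → (-20.81, -11.59).

(-20.81, -11.59)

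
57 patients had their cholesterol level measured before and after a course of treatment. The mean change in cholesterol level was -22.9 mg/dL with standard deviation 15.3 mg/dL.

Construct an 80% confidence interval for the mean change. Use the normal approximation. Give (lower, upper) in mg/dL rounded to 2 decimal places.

This is a matched-pairs design, so SE = s_d/√n = 15.3/√57 = 2.0265.
Margin = 1.282 × 2.0265 = 2.5980; the interval is -22.9 ± 2.5980 = (-25.50, -20.30).

(-25.50, -20.30)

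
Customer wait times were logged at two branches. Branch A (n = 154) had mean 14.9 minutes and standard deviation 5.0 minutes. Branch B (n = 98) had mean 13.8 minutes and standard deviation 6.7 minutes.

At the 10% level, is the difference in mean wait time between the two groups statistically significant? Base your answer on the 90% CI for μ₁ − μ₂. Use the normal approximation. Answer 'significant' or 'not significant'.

not significant

Per-group SEs: s₁/√n₁ = 5.0/√154 = 0.4029, s₂/√n₂ = 6.7/√98 = 0.6768.
Unpooled SE of the difference: √(0.16232841 + 0.45805824) = 0.7876.
Margin of error = z* · SE = 1.645 × 0.7876 = 1.2956.
x̄₁ − x̄₂ = 14.9 − 13.8 = 1.1000.
CI: 1.1000 ± 1.2956 = (-0.1956, 2.3956).
The interval (-0.1956, 2.3956) contains 0, so the difference is not significant.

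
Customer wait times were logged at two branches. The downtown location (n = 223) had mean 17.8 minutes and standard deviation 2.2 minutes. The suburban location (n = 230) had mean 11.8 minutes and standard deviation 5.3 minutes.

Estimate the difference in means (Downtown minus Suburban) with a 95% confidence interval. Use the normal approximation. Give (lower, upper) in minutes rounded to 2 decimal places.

Per-group SEs: s₁/√n₁ = 2.2/√223 = 0.1473, s₂/√n₂ = 5.3/√230 = 0.3495.
Unpooled SE of the difference: √(0.02169729 + 0.12215025) = 0.3793.
Margin of error = z* · SE = 1.960 × 0.3793 = 0.7434.
x̄₁ − x̄₂ = 17.8 − 11.8 = 6.0000.
CI: 6.0000 ± 0.7434 = (5.26, 6.74).

(5.26, 6.74)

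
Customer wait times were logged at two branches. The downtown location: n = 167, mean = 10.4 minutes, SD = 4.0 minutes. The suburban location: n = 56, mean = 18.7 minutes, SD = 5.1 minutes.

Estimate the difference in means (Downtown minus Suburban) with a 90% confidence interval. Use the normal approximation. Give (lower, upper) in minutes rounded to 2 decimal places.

(-9.53, -7.07)

Per-group SEs: s₁/√n₁ = 4.0/√167 = 0.3095, s₂/√n₂ = 5.1/√56 = 0.6815.
Unpooled SE of the difference: √(0.09579025 + 0.46444225) = 0.7485.
Margin of error = z* · SE = 1.645 × 0.7485 = 1.2313.
x̄₁ − x̄₂ = 10.4 − 18.7 = -8.3000.
CI: -8.3000 ± 1.2313 = (-9.53, -7.07).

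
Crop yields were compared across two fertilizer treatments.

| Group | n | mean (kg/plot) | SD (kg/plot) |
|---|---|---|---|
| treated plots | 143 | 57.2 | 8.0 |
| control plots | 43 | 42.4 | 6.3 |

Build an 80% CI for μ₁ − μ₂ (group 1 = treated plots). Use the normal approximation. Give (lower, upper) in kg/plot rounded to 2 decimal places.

(13.30, 16.30)

Per-group SEs: s₁/√n₁ = 8.0/√143 = 0.6690, s₂/√n₂ = 6.3/√43 = 0.9607.
Unpooled SE of the difference: √(0.447561 + 0.92294449) = 1.1707.
Margin of error = z* · SE = 1.282 × 1.1707 = 1.5008.
x̄₁ − x̄₂ = 57.2 − 42.4 = 14.8000.
CI: 14.8000 ± 1.5008 = (13.30, 16.30).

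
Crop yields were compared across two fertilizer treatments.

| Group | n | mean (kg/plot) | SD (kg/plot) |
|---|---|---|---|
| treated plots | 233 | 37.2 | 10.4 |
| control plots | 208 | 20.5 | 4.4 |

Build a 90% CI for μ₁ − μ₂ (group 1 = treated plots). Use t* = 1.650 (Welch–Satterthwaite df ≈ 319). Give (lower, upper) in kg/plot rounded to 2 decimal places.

Standard errors of each mean: 10.4/√233 = 0.6813 and 4.4/√208 = 0.3051.
SE(x̄₁ − x̄₂) = √(0.6813² + 0.3051²) = 0.7465 for independent samples with unequal variances.
With t* = 1.650, the margin is 1.650 × 0.7465 = 1.2317.
x̄₁ − x̄₂ = 37.2 − 20.5 = 16.7000; the interval is 16.7000 ± 1.2317 = (15.47, 17.93).

(15.47, 17.93)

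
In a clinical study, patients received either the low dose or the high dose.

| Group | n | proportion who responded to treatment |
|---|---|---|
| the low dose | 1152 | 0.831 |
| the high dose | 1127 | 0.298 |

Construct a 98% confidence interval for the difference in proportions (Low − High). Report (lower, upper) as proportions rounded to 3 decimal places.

(0.492, 0.574)

The two standard errors are √(0.8310×0.1690/1152) = 0.01104 and √(0.2980×0.7020/1127) = 0.01362.
Because the samples are independent, SE_diff = √(0.01104² + 0.01362²) = 0.01753.
Using z* = 2.326 for 98%, ME = 2.326 × 0.01753 = 0.04077.
p̂₁ − p̂₂ = 0.5330; interval 0.5330 ± 0.04077 gives (0.492, 0.574).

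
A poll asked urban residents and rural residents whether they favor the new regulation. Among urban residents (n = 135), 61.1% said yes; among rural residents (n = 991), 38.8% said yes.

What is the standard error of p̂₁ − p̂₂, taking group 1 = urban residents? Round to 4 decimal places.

0.0447

Each SE is √(p̂(1−p̂)/n): √(0.6110·0.3890/135) = 0.04196 and √(0.3880·0.6120/991) = 0.01548.
SE(p̂₁ − p̂₂) = √(SE₁² + SE₂²) = √(0.0017606416 + 0.0002396304) = 0.04472, since the two samples are independent.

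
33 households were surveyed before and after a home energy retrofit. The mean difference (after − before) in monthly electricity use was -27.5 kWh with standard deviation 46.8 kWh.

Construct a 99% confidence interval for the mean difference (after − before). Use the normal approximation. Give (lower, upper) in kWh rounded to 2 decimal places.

Paired design: SE = s_d/√n = 46.8/√33 = 8.1468.
z* = 2.576; margin of error = 2.576 × 8.1468 = 20.9862.
-27.5 ± 20.9862 → (-48.49, -6.51).

(-48.49, -6.51)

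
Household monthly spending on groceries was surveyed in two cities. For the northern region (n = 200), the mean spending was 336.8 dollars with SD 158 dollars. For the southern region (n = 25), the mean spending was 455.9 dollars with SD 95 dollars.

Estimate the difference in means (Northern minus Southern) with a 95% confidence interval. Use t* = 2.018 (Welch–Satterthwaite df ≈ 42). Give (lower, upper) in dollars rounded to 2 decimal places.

(-163.58, -74.62)

Standard errors of each mean: 158/√200 = 11.1723 and 95/√25 = 19.0000.
SE(x̄₁ − x̄₂) = √(11.1723² + 19.0000²) = 22.0413 for independent samples with unequal variances.
With t* = 2.018, the margin is 2.018 × 22.0413 = 44.4793.
x̄₁ − x̄₂ = 336.8 − 455.9 = -119.1000; the interval is -119.1000 ± 44.4793 = (-163.58, -74.62).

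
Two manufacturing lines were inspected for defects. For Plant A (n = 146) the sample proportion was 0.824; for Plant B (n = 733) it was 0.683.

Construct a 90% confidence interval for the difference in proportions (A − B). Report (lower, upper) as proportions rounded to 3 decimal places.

(0.082, 0.200)

Each SE is √(p̂(1−p̂)/n): √(0.8240·0.1760/146) = 0.03152 and √(0.6830·0.3170/733) = 0.01719.
SE(p̂₁ − p̂₂) = √(SE₁² + SE₂²) = √(0.0009935104 + 0.0002954961) = 0.03590, since the two samples are independent.
At 90% confidence z* = 1.645; margin = 1.645 × 0.03590 = 0.05906.
The difference is 0.8240 − 0.6830 = 0.1410, so the interval is 0.1410 ± 0.05906 = (0.082, 0.200).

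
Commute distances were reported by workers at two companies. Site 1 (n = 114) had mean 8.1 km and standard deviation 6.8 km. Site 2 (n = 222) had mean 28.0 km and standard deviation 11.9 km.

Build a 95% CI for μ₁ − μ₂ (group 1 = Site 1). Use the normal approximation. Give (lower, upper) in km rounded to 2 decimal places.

(-21.90, -17.90)

SE₁ = s₁/√n₁ = 6.8/√114 = 0.6369; SE₂ = 11.9/√222 = 0.7987.
Independent samples, unequal variances: SE_diff = √(SE₁² + SE₂²) = √(0.40564161 + 0.63792169) = 1.0215.
z* = 1.960, so margin of error = 1.960 × 1.0215 = 2.0021.
Difference in means = 8.1 − 28.0 = -19.9000.
-19.9000 ± 2.0021 → (-21.90, -17.90).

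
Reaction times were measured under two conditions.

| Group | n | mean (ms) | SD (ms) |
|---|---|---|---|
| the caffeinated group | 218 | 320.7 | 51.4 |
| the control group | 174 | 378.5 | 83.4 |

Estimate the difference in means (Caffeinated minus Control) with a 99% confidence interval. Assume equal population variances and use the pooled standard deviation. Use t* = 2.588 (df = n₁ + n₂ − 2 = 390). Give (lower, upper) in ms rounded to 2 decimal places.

(-75.56, -40.04)

Pooled variance s_p² = [217·51.4² + 173·83.4²] / (218+174−2) = 4555.4287, so s_p = 67.4939.
SE_diff = s_p·√(1/n₁ + 1/n₂) = 67.4939·√(1/218 + 1/174) = 6.8613.
t* = 2.588; margin = 2.588 × 6.8613 = 17.7570.
Difference = 320.7 − 378.5 = -57.8000.
-57.8000 ± 17.7570 → (-75.56, -40.04).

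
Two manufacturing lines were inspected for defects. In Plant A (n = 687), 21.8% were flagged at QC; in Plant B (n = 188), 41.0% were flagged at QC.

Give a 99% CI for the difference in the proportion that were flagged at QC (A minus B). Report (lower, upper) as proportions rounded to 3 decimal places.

The two standard errors are √(0.2180×0.7820/687) = 0.01575 and √(0.4100×0.5900/188) = 0.03587.
Because the samples are independent, SE_diff = √(0.01575² + 0.03587²) = 0.03918.
Using z* = 2.576 for 99%, ME = 2.576 × 0.03918 = 0.10093.
p̂₁ − p̂₂ = -0.1920; interval -0.1920 ± 0.10093 gives (-0.293, -0.091).

(-0.293, -0.091)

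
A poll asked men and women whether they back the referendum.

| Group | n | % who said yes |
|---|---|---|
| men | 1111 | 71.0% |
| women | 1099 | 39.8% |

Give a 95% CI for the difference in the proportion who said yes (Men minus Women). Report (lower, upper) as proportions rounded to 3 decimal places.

(0.273, 0.351)

SE₁ = √(p̂₁(1−p̂₁)/n₁) = √(0.7100·0.2900/1111) = 0.01361; SE₂ = √(0.3980·0.6020/1099) = 0.01477.
Independent samples: SE of the difference = √(SE₁² + SE₂²) = √(0.0001852321 + 0.0002181529) = 0.02008.
z* for 95% confidence is 1.960, so the margin of error is 1.960 × 0.02008 = 0.03936.
Point estimate p̂₁ − p̂₂ = 0.7100 − 0.3980 = 0.3120.
0.3120 ± 0.03936 → (0.273, 0.351).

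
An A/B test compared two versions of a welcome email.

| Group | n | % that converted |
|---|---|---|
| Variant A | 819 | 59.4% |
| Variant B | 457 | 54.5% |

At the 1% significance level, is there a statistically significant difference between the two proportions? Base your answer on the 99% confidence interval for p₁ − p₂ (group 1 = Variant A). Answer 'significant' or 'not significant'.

Each SE is √(p̂(1−p̂)/n): √(0.5940·0.4060/819) = 0.01716 and √(0.5450·0.4550/457) = 0.02329.
SE(p̂₁ − p̂₂) = √(SE₁² + SE₂²) = √(0.0002944656 + 0.0005424241) = 0.02893, since the two samples are independent.
At 99% confidence z* = 2.576; margin = 2.576 × 0.02893 = 0.07452.
The difference is 0.5940 − 0.5450 = 0.0490, so the interval is 0.0490 ± 0.07452 = (-0.02552, 0.12352).
The interval (-0.02552, 0.12352) contains 0, so the difference is not significant.

not significant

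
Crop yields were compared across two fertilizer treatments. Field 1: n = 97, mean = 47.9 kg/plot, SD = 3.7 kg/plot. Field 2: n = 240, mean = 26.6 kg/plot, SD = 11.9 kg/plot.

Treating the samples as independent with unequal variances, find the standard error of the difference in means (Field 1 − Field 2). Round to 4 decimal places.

SE₁ = s₁/√n₁ = 3.7/√97 = 0.3757; SE₂ = 11.9/√240 = 0.7681.
Independent samples, unequal variances: SE_diff = √(SE₁² + SE₂²) = √(0.14115049 + 0.58997761) = 0.8551.

0.8551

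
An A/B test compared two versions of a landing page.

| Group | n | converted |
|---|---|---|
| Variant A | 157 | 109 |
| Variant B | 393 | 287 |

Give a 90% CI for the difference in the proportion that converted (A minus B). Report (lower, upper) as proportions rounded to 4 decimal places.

Sample proportions: 109/157 = 0.6943, 287/393 = 0.7303.
Each SE is √(p̂(1−p̂)/n): √(0.6943·0.3057/157) = 0.03677 and √(0.7303·0.2697/393) = 0.02239.
SE(p̂₁ − p̂₂) = √(SE₁² + SE₂²) = √(0.0013520329 + 0.0005013121) = 0.04305, since the two samples are independent.
At 90% confidence z* = 1.645; margin = 1.645 × 0.04305 = 0.07082.
The difference is 0.6943 − 0.7303 = -0.0360, so the interval is -0.0360 ± 0.07082 = (-0.1068, 0.0348).

(-0.1068, 0.0348)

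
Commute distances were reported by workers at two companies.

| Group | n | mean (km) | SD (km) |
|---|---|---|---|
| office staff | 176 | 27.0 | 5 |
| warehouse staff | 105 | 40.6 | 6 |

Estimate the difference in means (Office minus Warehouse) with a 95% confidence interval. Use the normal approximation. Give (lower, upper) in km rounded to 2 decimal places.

(-14.96, -12.24)

Standard errors of each mean: 5/√176 = 0.3769 and 6/√105 = 0.5855.
SE(x̄₁ − x̄₂) = √(0.3769² + 0.5855²) = 0.6963 for independent samples with unequal variances.
With z* = 1.960, the margin is 1.960 × 0.6963 = 1.3647.
x̄₁ − x̄₂ = 27.0 − 40.6 = -13.6000; the interval is -13.6000 ± 1.3647 = (-14.96, -12.24).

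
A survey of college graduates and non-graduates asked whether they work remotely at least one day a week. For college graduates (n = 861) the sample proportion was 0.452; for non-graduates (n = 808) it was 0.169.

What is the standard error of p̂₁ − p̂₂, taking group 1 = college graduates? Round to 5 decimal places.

SE₁ = √(p̂₁(1−p̂₁)/n₁) = √(0.4520·0.5480/861) = 0.01696; SE₂ = √(0.1690·0.8310/808) = 0.01318.
Independent samples: SE of the difference = √(SE₁² + SE₂²) = √(0.0002876416 + 0.0001737124) = 0.02148.

0.02148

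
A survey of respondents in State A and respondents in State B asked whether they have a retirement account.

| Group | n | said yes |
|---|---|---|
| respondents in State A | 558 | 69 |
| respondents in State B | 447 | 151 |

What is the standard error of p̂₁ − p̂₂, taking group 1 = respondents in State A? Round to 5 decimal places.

Sample proportions: 69/558 = 0.1237, 151/447 = 0.3378.
Each SE is √(p̂(1−p̂)/n): √(0.1237·0.8763/558) = 0.01394 and √(0.3378·0.6622/447) = 0.02237.
SE(p̂₁ − p̂₂) = √(SE₁² + SE₂²) = √(0.0001943236 + 0.0005004169) = 0.02636, since the two samples are independent.

0.02636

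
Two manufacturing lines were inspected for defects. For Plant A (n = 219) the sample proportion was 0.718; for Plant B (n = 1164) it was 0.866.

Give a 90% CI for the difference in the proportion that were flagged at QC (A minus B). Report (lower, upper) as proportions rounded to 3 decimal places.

The two standard errors are √(0.7180×0.2820/219) = 0.03041 and √(0.8660×0.1340/1164) = 0.00998.
Because the samples are independent, SE_diff = √(0.03041² + 0.00998²) = 0.03201.
Using z* = 1.645 for 90%, ME = 1.645 × 0.03201 = 0.05266.
p̂₁ − p̂₂ = -0.1480; interval -0.1480 ± 0.05266 gives (-0.201, -0.095).

(-0.201, -0.095)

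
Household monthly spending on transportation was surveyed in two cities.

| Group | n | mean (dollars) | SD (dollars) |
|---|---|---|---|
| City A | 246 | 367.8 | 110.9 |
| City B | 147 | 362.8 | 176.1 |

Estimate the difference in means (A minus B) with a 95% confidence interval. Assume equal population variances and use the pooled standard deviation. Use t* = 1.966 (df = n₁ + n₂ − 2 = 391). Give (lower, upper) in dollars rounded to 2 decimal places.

Pooled variance s_p² = [245·110.9² + 146·176.1²] / (246+147−2) = 19286.0489, so s_p = 138.8742.
SE_diff = s_p·√(1/n₁ + 1/n₂) = 138.8742·√(1/246 + 1/147) = 14.4774.
t* = 1.966; margin = 1.966 × 14.4774 = 28.4626.
Difference = 367.8 − 362.8 = 5.0000.
5.0000 ± 28.4626 → (-23.46, 33.46).

(-23.46, 33.46)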